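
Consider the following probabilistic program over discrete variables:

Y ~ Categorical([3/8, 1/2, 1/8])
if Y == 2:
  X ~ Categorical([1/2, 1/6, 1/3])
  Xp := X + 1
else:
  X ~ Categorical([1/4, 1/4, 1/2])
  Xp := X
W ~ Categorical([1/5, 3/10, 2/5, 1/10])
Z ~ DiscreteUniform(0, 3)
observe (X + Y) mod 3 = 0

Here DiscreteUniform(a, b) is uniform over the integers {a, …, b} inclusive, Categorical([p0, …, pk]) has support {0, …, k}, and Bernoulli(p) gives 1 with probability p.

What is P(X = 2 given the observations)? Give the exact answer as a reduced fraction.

Enumerate traces; 48 have nonzero weight after conditioning:
  (Y=0, X=0, W=0, Z=0) weight 3/640
  (Y=0, X=0, W=0, Z=1) weight 3/640
  (Y=0, X=0, W=0, Z=2) weight 3/640
  (Y=0, X=0, W=0, Z=3) weight 3/640
  (Y=0, X=0, W=1, Z=0) weight 9/1280
  (Y=0, X=0, W=1, Z=1) weight 9/1280
  (Y=0, X=0, W=1, Z=2) weight 9/1280
  (Y=0, X=0, W=1, Z=3) weight 9/1280
  (Y=1, X=2, W=0, Z=0) weight 1/80
  (Y=2, X=1, W=0, Z=0) weight 1/960
  … 38 more
Group by X:
  weight(X=0) = 3/32
  weight(X=1) = 1/48
  weight(X=2) = 1/4
Total weight = 3/32 + 1/48 + 1/4 = 35/96
P(X=0 | obs) = 3/32 / 35/96 = 9/35
P(X=1 | obs) = 1/48 / 35/96 = 2/35
P(X=2 | obs) = 1/4 / 35/96 = 24/35

P(X = 2 | obs) = 24/35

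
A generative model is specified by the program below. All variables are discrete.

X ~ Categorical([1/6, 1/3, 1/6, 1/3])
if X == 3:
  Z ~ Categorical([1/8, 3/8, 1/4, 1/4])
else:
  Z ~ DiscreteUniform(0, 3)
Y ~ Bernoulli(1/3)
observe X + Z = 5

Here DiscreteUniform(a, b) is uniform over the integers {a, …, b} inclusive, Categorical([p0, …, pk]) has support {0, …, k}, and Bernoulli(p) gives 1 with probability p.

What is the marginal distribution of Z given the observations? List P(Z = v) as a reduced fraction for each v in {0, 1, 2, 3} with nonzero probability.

P(Z=2) = 2/3, P(Z=3) = 1/3

Enumerate traces; 4 have nonzero weight after conditioning:
  (X=2, Z=3, Y=0) weight 1/36
  (X=2, Z=3, Y=1) weight 1/72
  (X=3, Z=2, Y=0) weight 1/18
  (X=3, Z=2, Y=1) weight 1/36
Group by Z:
  weight(Z=2) = 1/12
  weight(Z=3) = 1/24
Total weight = 1/12 + 1/24 = 1/8
P(Z=2 | obs) = 1/12 / 1/8 = 2/3
P(Z=3 | obs) = 1/24 / 1/8 = 1/3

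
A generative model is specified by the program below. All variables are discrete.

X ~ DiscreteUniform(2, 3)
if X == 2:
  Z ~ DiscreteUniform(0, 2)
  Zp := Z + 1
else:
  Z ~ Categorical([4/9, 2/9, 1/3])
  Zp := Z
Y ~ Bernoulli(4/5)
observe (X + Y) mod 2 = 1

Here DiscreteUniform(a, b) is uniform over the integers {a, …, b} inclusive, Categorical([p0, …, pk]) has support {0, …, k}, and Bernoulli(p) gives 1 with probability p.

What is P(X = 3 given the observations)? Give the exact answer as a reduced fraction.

Enumerate traces; 6 have nonzero weight after conditioning:
  (X=2, Z=0, Y=1) weight 2/15
  (X=2, Z=1, Y=1) weight 2/15
  (X=2, Z=2, Y=1) weight 2/15
  (X=3, Z=0, Y=0) weight 2/45
  (X=3, Z=1, Y=0) weight 1/45
  (X=3, Z=2, Y=0) weight 1/30
Group by X:
  weight(X=2) = 2/5
  weight(X=3) = 1/10
Total weight = 2/5 + 1/10 = 1/2
P(X=2 | obs) = 2/5 / 1/2 = 4/5
P(X=3 | obs) = 1/10 / 1/2 = 1/5

P(X = 3 | obs) = 1/5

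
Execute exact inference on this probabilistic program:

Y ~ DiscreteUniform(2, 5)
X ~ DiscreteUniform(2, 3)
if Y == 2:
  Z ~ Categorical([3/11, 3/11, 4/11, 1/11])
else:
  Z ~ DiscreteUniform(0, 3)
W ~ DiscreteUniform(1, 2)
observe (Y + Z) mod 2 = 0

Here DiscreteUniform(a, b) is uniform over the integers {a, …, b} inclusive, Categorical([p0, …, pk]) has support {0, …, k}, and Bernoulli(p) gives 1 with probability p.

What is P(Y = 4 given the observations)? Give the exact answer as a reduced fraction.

P(Y = 4 | obs) = 11/47

Enumerate traces; 32 have nonzero weight after conditioning:
  (Y=2, X=2, Z=0, W=1) weight 3/176
  (Y=2, X=2, Z=0, W=2) weight 3/176
  (Y=2, X=2, Z=2, W=1) weight 1/44
  (Y=2, X=2, Z=2, W=2) weight 1/44
  (Y=2, X=3, Z=0, W=1) weight 3/176
  (Y=2, X=3, Z=0, W=2) weight 3/176
  (Y=2, X=3, Z=2, W=1) weight 1/44
  (Y=2, X=3, Z=2, W=2) weight 1/44
  (Y=3, X=2, Z=1, W=1) weight 1/64
  (Y=4, X=2, Z=0, W=1) weight 1/64
  … 22 more
Group by Y:
  weight(Y=2) = 7/44
  weight(Y=3) = 1/8
  weight(Y=4) = 1/8
  weight(Y=5) = 1/8
Total weight = 7/44 + 1/8 + 1/8 + 1/8 = 47/88
P(Y=2 | obs) = 7/44 / 47/88 = 14/47
P(Y=3 | obs) = 1/8 / 47/88 = 11/47
P(Y=4 | obs) = 1/8 / 47/88 = 11/47
P(Y=5 | obs) = 1/8 / 47/88 = 11/47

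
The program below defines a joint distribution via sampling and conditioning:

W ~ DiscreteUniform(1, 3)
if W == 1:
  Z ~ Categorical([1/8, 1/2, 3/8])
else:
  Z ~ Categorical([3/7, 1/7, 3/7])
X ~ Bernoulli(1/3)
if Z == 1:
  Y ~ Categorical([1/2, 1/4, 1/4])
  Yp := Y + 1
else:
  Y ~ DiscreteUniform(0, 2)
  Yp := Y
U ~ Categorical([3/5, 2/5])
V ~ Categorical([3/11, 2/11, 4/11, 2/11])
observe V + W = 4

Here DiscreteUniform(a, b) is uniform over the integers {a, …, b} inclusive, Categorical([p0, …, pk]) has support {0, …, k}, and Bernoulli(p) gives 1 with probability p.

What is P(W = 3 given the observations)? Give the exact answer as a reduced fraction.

P(W = 3 | obs) = 1/4

Enumerate traces; 108 have nonzero weight after conditioning:
  (W=1, Z=0, X=0, Y=0, U=0, V=3) weight 1/990
  (W=1, Z=0, X=0, Y=0, U=1, V=3) weight 1/1485
  (W=1, Z=0, X=0, Y=1, U=0, V=3) weight 1/990
  (W=1, Z=0, X=0, Y=1, U=1, V=3) weight 1/1485
  (W=1, Z=0, X=0, Y=2, U=0, V=3) weight 1/990
  (W=1, Z=0, X=0, Y=2, U=1, V=3) weight 1/1485
  (W=1, Z=0, X=1, Y=0, U=0, V=3) weight 1/1980
  (W=1, Z=0, X=1, Y=0, U=1, V=3) weight 1/2970
  (W=2, Z=0, X=0, Y=0, U=0, V=2) weight 8/1155
  (W=3, Z=0, X=0, Y=0, U=0, V=1) weight 4/1155
  … 98 more
Group by W:
  weight(W=1) = 2/33
  weight(W=2) = 4/33
  weight(W=3) = 2/33
Total weight = 2/33 + 4/33 + 2/33 = 8/33
P(W=1 | obs) = 2/33 / 8/33 = 1/4
P(W=2 | obs) = 4/33 / 8/33 = 1/2
P(W=3 | obs) = 2/33 / 8/33 = 1/4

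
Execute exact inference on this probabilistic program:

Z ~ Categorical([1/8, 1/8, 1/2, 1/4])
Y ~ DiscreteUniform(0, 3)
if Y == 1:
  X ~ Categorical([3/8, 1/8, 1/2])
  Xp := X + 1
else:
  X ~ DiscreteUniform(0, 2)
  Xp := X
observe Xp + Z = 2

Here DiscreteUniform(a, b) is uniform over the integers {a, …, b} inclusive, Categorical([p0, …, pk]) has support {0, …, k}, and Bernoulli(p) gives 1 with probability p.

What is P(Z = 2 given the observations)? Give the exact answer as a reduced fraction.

Enumerate traces; 11 have nonzero weight after conditioning:
  (Z=0, Y=0, X=2) weight 1/96
  (Z=0, Y=1, X=1) weight 1/256
  (Z=0, Y=2, X=2) weight 1/96
  (Z=0, Y=3, X=2) weight 1/96
  (Z=1, Y=0, X=1) weight 1/96
  (Z=1, Y=1, X=0) weight 3/256
  (Z=1, Y=2, X=1) weight 1/96
  (Z=1, Y=3, X=1) weight 1/96
  (Z=2, Y=0, X=0) weight 1/24
  … 2 more
Group by Z:
  weight(Z=0) = 9/256
  weight(Z=1) = 11/256
  weight(Z=2) = 1/8
Total weight = 9/256 + 11/256 + 1/8 = 13/64
P(Z=0 | obs) = 9/256 / 13/64 = 9/52
P(Z=1 | obs) = 11/256 / 13/64 = 11/52
P(Z=2 | obs) = 1/8 / 13/64 = 8/13

P(Z = 2 | obs) = 8/13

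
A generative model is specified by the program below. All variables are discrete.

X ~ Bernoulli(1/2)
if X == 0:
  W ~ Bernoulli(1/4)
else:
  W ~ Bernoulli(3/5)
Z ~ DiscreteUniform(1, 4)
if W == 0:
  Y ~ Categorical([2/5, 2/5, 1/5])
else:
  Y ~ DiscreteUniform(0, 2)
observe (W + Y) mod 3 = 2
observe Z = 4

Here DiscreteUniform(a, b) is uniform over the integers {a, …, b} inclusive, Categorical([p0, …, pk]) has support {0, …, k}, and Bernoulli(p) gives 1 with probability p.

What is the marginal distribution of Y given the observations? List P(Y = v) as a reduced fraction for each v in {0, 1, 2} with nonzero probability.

P(Y=1) = 85/154, P(Y=2) = 69/154

Enumerate traces; 4 have nonzero weight after conditioning:
  (X=0, W=0, Z=4, Y=2) weight 3/160
  (X=0, W=1, Z=4, Y=1) weight 1/96
  (X=1, W=0, Z=4, Y=2) weight 1/100
  (X=1, W=1, Z=4, Y=1) weight 1/40
Group by Y:
  weight(Y=1) = 17/480
  weight(Y=2) = 23/800
Total weight = 17/480 + 23/800 = 77/1200
P(Y=1 | obs) = 17/480 / 77/1200 = 85/154
P(Y=2 | obs) = 23/800 / 77/1200 = 69/154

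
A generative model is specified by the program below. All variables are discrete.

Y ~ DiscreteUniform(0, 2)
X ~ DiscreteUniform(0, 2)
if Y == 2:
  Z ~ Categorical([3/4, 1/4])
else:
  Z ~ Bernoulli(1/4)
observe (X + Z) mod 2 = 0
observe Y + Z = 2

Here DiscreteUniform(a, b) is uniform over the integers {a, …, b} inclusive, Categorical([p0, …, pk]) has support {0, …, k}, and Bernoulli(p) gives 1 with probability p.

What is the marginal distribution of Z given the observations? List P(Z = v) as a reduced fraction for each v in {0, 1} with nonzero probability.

P(Z=0) = 6/7, P(Z=1) = 1/7

Enumerate traces; 3 have nonzero weight after conditioning:
  (Y=1, X=1, Z=1) weight 1/36
  (Y=2, X=0, Z=0) weight 1/12
  (Y=2, X=2, Z=0) weight 1/12
Group by Z:
  weight(Z=0) = 1/6
  weight(Z=1) = 1/36
Total weight = 1/6 + 1/36 = 7/36
P(Z=0 | obs) = 1/6 / 7/36 = 6/7
P(Z=1 | obs) = 1/36 / 7/36 = 1/7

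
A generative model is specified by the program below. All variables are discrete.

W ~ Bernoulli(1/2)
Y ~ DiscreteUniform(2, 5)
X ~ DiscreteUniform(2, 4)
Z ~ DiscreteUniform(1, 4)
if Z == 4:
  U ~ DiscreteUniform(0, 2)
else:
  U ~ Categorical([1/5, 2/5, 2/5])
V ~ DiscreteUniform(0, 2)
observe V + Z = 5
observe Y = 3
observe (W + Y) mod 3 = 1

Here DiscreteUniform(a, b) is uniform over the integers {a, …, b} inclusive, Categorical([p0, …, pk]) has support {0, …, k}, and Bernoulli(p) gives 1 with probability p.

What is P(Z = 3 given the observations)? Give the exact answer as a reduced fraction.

P(Z = 3 | obs) = 1/2

Enumerate traces; 18 have nonzero weight after conditioning:
  (W=1, Y=3, X=2, Z=3, U=0, V=2) weight 1/1440
  (W=1, Y=3, X=2, Z=3, U=1, V=2) weight 1/720
  (W=1, Y=3, X=2, Z=3, U=2, V=2) weight 1/720
  (W=1, Y=3, X=2, Z=4, U=0, V=1) weight 1/864
  (W=1, Y=3, X=2, Z=4, U=1, V=1) weight 1/864
  (W=1, Y=3, X=2, Z=4, U=2, V=1) weight 1/864
  (W=1, Y=3, X=3, Z=3, U=0, V=2) weight 1/1440
  (W=1, Y=3, X=3, Z=3, U=1, V=2) weight 1/720
  … 10 more
Group by Z:
  weight(Z=3) = 1/96
  weight(Z=4) = 1/96
Total weight = 1/96 + 1/96 = 1/48
P(Z=3 | obs) = 1/96 / 1/48 = 1/2
P(Z=4 | obs) = 1/96 / 1/48 = 1/2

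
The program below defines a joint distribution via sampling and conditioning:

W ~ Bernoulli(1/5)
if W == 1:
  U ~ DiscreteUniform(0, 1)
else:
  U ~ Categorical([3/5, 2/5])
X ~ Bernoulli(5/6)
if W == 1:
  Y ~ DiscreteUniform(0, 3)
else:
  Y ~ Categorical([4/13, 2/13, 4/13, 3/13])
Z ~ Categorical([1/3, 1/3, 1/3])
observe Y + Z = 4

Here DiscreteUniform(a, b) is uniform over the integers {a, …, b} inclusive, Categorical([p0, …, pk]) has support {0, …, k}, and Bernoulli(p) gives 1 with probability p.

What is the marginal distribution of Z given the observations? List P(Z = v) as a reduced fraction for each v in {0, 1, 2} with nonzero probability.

Enumerate traces; 16 have nonzero weight after conditioning:
  (W=0, U=0, X=0, Y=2, Z=2) weight 8/975
  (W=0, U=0, X=0, Y=3, Z=1) weight 2/325
  (W=0, U=0, X=1, Y=2, Z=2) weight 8/195
  (W=0, U=0, X=1, Y=3, Z=1) weight 2/65
  (W=0, U=1, X=0, Y=2, Z=2) weight 16/2925
  (W=0, U=1, X=0, Y=3, Z=1) weight 4/975
  (W=0, U=1, X=1, Y=2, Z=2) weight 16/585
  (W=0, U=1, X=1, Y=3, Z=1) weight 4/195
  … 8 more
Group by Z:
  weight(Z=1) = 61/780
  weight(Z=2) = 77/780
Total weight = 61/780 + 77/780 = 23/130
P(Z=1 | obs) = 61/780 / 23/130 = 61/138
P(Z=2 | obs) = 77/780 / 23/130 = 77/138

P(Z=1) = 61/138, P(Z=2) = 77/138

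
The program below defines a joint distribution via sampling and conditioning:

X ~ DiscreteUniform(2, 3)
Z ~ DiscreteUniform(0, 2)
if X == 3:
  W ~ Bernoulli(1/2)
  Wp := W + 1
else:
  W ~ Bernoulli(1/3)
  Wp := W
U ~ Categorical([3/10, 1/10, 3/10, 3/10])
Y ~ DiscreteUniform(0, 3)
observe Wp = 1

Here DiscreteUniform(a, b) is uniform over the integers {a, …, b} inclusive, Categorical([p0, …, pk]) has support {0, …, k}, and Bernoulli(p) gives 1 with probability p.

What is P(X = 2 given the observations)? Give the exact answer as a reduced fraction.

Enumerate traces; 96 have nonzero weight after conditioning:
  (X=2, Z=0, W=1, U=0, Y=0) weight 1/240
  (X=2, Z=0, W=1, U=0, Y=1) weight 1/240
  (X=2, Z=0, W=1, U=0, Y=2) weight 1/240
  (X=2, Z=0, W=1, U=0, Y=3) weight 1/240
  (X=2, Z=0, W=1, U=1, Y=0) weight 1/720
  (X=2, Z=0, W=1, U=1, Y=1) weight 1/720
  (X=2, Z=0, W=1, U=1, Y=2) weight 1/720
  (X=2, Z=0, W=1, U=1, Y=3) weight 1/720
  (X=3, Z=0, W=0, U=0, Y=0) weight 1/160
  … 87 more
Group by X:
  weight(X=2) = 1/6
  weight(X=3) = 1/4
Total weight = 1/6 + 1/4 = 5/12
P(X=2 | obs) = 1/6 / 5/12 = 2/5
P(X=3 | obs) = 1/4 / 5/12 = 3/5

P(X = 2 | obs) = 2/5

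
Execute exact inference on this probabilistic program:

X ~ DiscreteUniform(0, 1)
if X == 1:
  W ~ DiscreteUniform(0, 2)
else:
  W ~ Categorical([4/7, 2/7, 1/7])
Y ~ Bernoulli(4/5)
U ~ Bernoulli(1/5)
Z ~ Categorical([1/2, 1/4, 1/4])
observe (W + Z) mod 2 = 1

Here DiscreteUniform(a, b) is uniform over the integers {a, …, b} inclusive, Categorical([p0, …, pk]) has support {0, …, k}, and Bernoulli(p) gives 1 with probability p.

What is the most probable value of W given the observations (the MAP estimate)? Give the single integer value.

Enumerate traces; 32 have nonzero weight after conditioning:
  (X=0, W=0, Y=0, U=0, Z=1) weight 2/175
  (X=0, W=0, Y=0, U=1, Z=1) weight 1/350
  (X=0, W=0, Y=1, U=0, Z=1) weight 8/175
  (X=0, W=0, Y=1, U=1, Z=1) weight 2/175
  (X=0, W=1, Y=0, U=0, Z=0) weight 2/175
  (X=0, W=1, Y=0, U=0, Z=2) weight 1/175
  (X=0, W=1, Y=0, U=1, Z=0) weight 1/350
  (X=0, W=1, Y=0, U=1, Z=2) weight 1/700
  (X=0, W=2, Y=0, U=0, Z=1) weight 1/350
  … 23 more
Group by W:
  weight(W=0) = 19/168
  weight(W=1) = 13/56
  weight(W=2) = 5/84
Total weight = 19/168 + 13/56 + 5/84 = 17/42
P(W=0 | obs) = 19/168 / 17/42 = 19/68
P(W=1 | obs) = 13/56 / 17/42 = 39/68
P(W=2 | obs) = 5/84 / 17/42 = 5/34
argmax = 1

argmax_v P(W = v | obs) = 1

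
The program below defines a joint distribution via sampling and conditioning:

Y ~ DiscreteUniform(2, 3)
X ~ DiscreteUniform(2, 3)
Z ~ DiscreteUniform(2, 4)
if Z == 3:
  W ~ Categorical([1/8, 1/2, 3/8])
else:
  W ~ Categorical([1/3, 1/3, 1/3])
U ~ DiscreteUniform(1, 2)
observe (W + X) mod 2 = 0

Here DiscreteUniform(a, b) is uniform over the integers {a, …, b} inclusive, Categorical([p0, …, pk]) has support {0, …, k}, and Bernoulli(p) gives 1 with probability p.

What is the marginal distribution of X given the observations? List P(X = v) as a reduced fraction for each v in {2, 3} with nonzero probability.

P(X=2) = 11/18, P(X=3) = 7/18

Enumerate traces; 36 have nonzero weight after conditioning:
  (Y=2, X=2, Z=2, W=0, U=1) weight 1/72
  (Y=2, X=2, Z=2, W=0, U=2) weight 1/72
  (Y=2, X=2, Z=2, W=2, U=1) weight 1/72
  (Y=2, X=2, Z=2, W=2, U=2) weight 1/72
  (Y=2, X=2, Z=3, W=0, U=1) weight 1/192
  (Y=2, X=2, Z=3, W=0, U=2) weight 1/192
  (Y=2, X=2, Z=3, W=2, U=1) weight 1/64
  (Y=2, X=2, Z=3, W=2, U=2) weight 1/64
  (Y=2, X=3, Z=2, W=1, U=1) weight 1/72
  … 27 more
Group by X:
  weight(X=2) = 11/36
  weight(X=3) = 7/36
Total weight = 11/36 + 7/36 = 1/2
P(X=2 | obs) = 11/36 / 1/2 = 11/18
P(X=3 | obs) = 7/36 / 1/2 = 7/18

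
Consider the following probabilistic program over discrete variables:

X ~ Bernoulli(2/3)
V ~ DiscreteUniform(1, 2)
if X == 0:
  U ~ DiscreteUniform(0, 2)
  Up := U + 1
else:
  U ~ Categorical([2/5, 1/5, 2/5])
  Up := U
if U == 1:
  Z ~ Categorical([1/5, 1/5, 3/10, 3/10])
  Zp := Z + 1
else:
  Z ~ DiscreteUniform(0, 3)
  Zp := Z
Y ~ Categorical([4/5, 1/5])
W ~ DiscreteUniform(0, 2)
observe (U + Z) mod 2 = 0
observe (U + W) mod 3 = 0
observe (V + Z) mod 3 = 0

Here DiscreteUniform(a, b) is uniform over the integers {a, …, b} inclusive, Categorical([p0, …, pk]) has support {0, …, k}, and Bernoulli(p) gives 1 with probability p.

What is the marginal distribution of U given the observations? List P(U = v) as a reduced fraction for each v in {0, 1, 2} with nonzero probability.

Enumerate traces; 12 have nonzero weight after conditioning:
  (X=0, V=1, U=0, Z=2, Y=0, W=0) weight 1/270
  (X=0, V=1, U=0, Z=2, Y=1, W=0) weight 1/1080
  (X=0, V=1, U=2, Z=2, Y=0, W=1) weight 1/270
  (X=0, V=1, U=2, Z=2, Y=1, W=1) weight 1/1080
  (X=0, V=2, U=1, Z=1, Y=0, W=2) weight 2/675
  (X=0, V=2, U=1, Z=1, Y=1, W=2) weight 1/1350
  (X=1, V=1, U=0, Z=2, Y=0, W=0) weight 2/225
  (X=1, V=1, U=0, Z=2, Y=1, W=0) weight 1/450
  … 4 more
Group by U:
  weight(U=0) = 17/1080
  weight(U=1) = 11/1350
  weight(U=2) = 17/1080
Total weight = 17/1080 + 11/1350 + 17/1080 = 107/2700
P(U=0 | obs) = 17/1080 / 107/2700 = 85/214
P(U=1 | obs) = 11/1350 / 107/2700 = 22/107
P(U=2 | obs) = 17/1080 / 107/2700 = 85/214

P(U=0) = 85/214, P(U=1) = 22/107, P(U=2) = 85/214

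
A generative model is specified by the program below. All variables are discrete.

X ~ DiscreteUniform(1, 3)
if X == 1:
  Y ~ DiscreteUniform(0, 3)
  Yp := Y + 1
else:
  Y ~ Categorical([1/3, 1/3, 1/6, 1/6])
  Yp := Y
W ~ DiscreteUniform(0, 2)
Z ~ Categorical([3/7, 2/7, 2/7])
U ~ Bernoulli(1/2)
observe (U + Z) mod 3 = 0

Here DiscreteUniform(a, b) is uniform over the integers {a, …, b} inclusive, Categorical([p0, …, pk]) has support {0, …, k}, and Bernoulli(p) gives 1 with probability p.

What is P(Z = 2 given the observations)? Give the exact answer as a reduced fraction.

P(Z = 2 | obs) = 2/5

Enumerate traces; 72 have nonzero weight after conditioning:
  (X=1, Y=0, W=0, Z=0, U=0) weight 1/168
  (X=1, Y=0, W=0, Z=2, U=1) weight 1/252
  (X=1, Y=0, W=1, Z=0, U=0) weight 1/168
  (X=1, Y=0, W=1, Z=2, U=1) weight 1/252
  (X=1, Y=0, W=2, Z=0, U=0) weight 1/168
  (X=1, Y=0, W=2, Z=2, U=1) weight 1/252
  (X=1, Y=1, W=0, Z=0, U=0) weight 1/168
  (X=1, Y=1, W=0, Z=2, U=1) weight 1/252
  … 64 more
Group by Z:
  weight(Z=0) = 3/14
  weight(Z=2) = 1/7
Total weight = 3/14 + 1/7 = 5/14
P(Z=0 | obs) = 3/14 / 5/14 = 3/5
P(Z=2 | obs) = 1/7 / 5/14 = 2/5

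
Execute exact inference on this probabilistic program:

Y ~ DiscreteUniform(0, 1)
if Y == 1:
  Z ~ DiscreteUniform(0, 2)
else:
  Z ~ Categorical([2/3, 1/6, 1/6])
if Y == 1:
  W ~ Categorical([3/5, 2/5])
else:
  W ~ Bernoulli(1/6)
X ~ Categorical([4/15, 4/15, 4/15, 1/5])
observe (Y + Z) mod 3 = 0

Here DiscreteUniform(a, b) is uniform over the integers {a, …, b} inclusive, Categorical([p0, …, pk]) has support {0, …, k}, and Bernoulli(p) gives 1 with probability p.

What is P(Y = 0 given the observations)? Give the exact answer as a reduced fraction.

Enumerate traces; 16 have nonzero weight after conditioning:
  (Y=0, Z=0, W=0, X=0) weight 2/27
  (Y=0, Z=0, W=0, X=1) weight 2/27
  (Y=0, Z=0, W=0, X=2) weight 2/27
  (Y=0, Z=0, W=0, X=3) weight 1/18
  (Y=0, Z=0, W=1, X=0) weight 2/135
  (Y=0, Z=0, W=1, X=1) weight 2/135
  (Y=0, Z=0, W=1, X=2) weight 2/135
  (Y=0, Z=0, W=1, X=3) weight 1/90
  (Y=1, Z=2, W=0, X=0) weight 2/75
  … 7 more
Group by Y:
  weight(Y=0) = 1/3
  weight(Y=1) = 1/6
Total weight = 1/3 + 1/6 = 1/2
P(Y=0 | obs) = 1/3 / 1/2 = 2/3
P(Y=1 | obs) = 1/6 / 1/2 = 1/3

P(Y = 0 | obs) = 2/3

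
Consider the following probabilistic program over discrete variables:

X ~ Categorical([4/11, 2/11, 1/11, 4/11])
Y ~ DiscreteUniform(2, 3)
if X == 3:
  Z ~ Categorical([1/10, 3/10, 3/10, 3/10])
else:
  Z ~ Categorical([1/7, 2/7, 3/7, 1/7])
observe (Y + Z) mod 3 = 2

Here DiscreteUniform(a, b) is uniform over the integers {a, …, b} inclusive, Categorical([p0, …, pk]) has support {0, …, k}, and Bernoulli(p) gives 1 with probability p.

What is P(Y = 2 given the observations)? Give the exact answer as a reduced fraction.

P(Y = 2 | obs) = 6/13

Enumerate traces; 12 have nonzero weight after conditioning:
  (X=0, Y=2, Z=0) weight 2/77
  (X=0, Y=2, Z=3) weight 2/77
  (X=0, Y=3, Z=2) weight 6/77
  (X=1, Y=2, Z=0) weight 1/77
  (X=1, Y=2, Z=3) weight 1/77
  (X=1, Y=3, Z=2) weight 3/77
  (X=2, Y=2, Z=0) weight 1/154
  (X=2, Y=2, Z=3) weight 1/154
  … 4 more
Group by Y:
  weight(Y=2) = 9/55
  weight(Y=3) = 21/110
Total weight = 9/55 + 21/110 = 39/110
P(Y=2 | obs) = 9/55 / 39/110 = 6/13
P(Y=3 | obs) = 21/110 / 39/110 = 7/13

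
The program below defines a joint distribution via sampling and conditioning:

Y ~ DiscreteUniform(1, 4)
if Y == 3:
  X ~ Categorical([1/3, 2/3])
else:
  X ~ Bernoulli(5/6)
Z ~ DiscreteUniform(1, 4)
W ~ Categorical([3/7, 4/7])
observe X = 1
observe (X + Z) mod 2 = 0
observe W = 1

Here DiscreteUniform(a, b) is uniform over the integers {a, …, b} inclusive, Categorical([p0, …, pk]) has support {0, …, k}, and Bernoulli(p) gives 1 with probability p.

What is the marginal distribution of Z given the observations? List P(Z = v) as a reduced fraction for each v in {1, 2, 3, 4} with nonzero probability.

Enumerate traces; 8 have nonzero weight after conditioning:
  (Y=1, X=1, Z=1, W=1) weight 5/168
  (Y=1, X=1, Z=3, W=1) weight 5/168
  (Y=2, X=1, Z=1, W=1) weight 5/168
  (Y=2, X=1, Z=3, W=1) weight 5/168
  (Y=3, X=1, Z=1, W=1) weight 1/42
  (Y=3, X=1, Z=3, W=1) weight 1/42
  (Y=4, X=1, Z=1, W=1) weight 5/168
  (Y=4, X=1, Z=3, W=1) weight 5/168
Group by Z:
  weight(Z=1) = 19/168
  weight(Z=3) = 19/168
Total weight = 19/168 + 19/168 = 19/84
P(Z=1 | obs) = 19/168 / 19/84 = 1/2
P(Z=3 | obs) = 19/168 / 19/84 = 1/2

P(Z=1) = 1/2, P(Z=3) = 1/2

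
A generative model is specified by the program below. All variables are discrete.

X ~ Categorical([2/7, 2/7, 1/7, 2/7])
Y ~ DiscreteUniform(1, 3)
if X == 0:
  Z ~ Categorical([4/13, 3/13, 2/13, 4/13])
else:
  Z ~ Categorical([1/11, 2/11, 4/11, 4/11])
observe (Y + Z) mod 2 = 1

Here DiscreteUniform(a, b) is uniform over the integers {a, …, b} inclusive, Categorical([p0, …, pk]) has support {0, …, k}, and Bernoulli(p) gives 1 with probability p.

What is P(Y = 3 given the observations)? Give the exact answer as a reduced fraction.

Enumerate traces; 24 have nonzero weight after conditioning:
  (X=0, Y=1, Z=0) weight 8/273
  (X=0, Y=1, Z=2) weight 4/273
  (X=0, Y=2, Z=1) weight 2/91
  (X=0, Y=2, Z=3) weight 8/273
  (X=0, Y=3, Z=0) weight 8/273
  (X=0, Y=3, Z=2) weight 4/273
  (X=1, Y=1, Z=0) weight 2/231
  (X=1, Y=1, Z=2) weight 8/231
  … 16 more
Group by Y:
  weight(Y=1) = 457/3003
  weight(Y=2) = 544/3003
  weight(Y=3) = 457/3003
Total weight = 457/3003 + 544/3003 + 457/3003 = 486/1001
P(Y=1 | obs) = 457/3003 / 486/1001 = 457/1458
P(Y=2 | obs) = 544/3003 / 486/1001 = 272/729
P(Y=3 | obs) = 457/3003 / 486/1001 = 457/1458

P(Y = 3 | obs) = 457/1458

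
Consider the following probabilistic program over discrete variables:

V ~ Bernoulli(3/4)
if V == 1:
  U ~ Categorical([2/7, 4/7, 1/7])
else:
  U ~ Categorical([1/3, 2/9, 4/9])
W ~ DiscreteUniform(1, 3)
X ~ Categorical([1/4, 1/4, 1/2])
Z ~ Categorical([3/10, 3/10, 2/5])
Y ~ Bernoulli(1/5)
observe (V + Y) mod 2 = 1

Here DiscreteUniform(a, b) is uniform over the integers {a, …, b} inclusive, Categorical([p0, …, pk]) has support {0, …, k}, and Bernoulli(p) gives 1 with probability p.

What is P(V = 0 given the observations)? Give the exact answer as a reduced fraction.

Enumerate traces; 162 have nonzero weight after conditioning:
  (V=0, U=0, W=1, X=0, Z=0, Y=1) weight 1/2400
  (V=0, U=0, W=1, X=0, Z=1, Y=1) weight 1/2400
  (V=0, U=0, W=1, X=0, Z=2, Y=1) weight 1/1800
  (V=0, U=0, W=1, X=1, Z=0, Y=1) weight 1/2400
  (V=0, U=0, W=1, X=1, Z=1, Y=1) weight 1/2400
  (V=0, U=0, W=1, X=1, Z=2, Y=1) weight 1/1800
  (V=0, U=0, W=1, X=2, Z=0, Y=1) weight 1/1200
  (V=0, U=0, W=1, X=2, Z=1, Y=1) weight 1/1200
  (V=1, U=0, W=1, X=0, Z=0, Y=0) weight 3/700
  … 153 more
Group by V:
  weight(V=0) = 1/20
  weight(V=1) = 3/5
Total weight = 1/20 + 3/5 = 13/20
P(V=0 | obs) = 1/20 / 13/20 = 1/13
P(V=1 | obs) = 3/5 / 13/20 = 12/13

P(V = 0 | obs) = 1/13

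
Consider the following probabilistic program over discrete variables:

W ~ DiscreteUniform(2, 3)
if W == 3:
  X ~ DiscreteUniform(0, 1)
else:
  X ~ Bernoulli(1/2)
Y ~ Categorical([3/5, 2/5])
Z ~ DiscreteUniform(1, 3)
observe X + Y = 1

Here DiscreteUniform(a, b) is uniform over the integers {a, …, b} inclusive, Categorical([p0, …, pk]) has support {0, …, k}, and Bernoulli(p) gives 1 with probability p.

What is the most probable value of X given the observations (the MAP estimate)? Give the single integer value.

Enumerate traces; 12 have nonzero weight after conditioning:
  (W=2, X=0, Y=1, Z=1) weight 1/30
  (W=2, X=0, Y=1, Z=2) weight 1/30
  (W=2, X=0, Y=1, Z=3) weight 1/30
  (W=2, X=1, Y=0, Z=1) weight 1/20
  (W=2, X=1, Y=0, Z=2) weight 1/20
  (W=2, X=1, Y=0, Z=3) weight 1/20
  (W=3, X=0, Y=1, Z=1) weight 1/30
  (W=3, X=0, Y=1, Z=2) weight 1/30
  … 4 more
Group by X:
  weight(X=0) = 1/5
  weight(X=1) = 3/10
Total weight = 1/5 + 3/10 = 1/2
P(X=0 | obs) = 1/5 / 1/2 = 2/5
P(X=1 | obs) = 3/10 / 1/2 = 3/5
argmax = 1

argmax_v P(X = v | obs) = 1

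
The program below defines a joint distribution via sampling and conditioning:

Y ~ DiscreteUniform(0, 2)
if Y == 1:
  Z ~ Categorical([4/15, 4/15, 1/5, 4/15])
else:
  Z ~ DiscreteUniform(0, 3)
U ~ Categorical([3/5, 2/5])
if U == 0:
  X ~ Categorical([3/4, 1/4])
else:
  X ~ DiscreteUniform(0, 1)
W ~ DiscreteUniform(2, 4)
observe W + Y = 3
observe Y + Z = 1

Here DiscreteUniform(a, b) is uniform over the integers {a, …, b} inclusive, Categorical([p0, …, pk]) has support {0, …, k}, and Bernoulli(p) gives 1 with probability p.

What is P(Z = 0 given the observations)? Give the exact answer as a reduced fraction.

Enumerate traces; 8 have nonzero weight after conditioning:
  (Y=0, Z=1, U=0, X=0, W=3) weight 1/80
  (Y=0, Z=1, U=0, X=1, W=3) weight 1/240
  (Y=0, Z=1, U=1, X=0, W=3) weight 1/180
  (Y=0, Z=1, U=1, X=1, W=3) weight 1/180
  (Y=1, Z=0, U=0, X=0, W=2) weight 1/75
  (Y=1, Z=0, U=0, X=1, W=2) weight 1/225
  (Y=1, Z=0, U=1, X=0, W=2) weight 4/675
  (Y=1, Z=0, U=1, X=1, W=2) weight 4/675
Group by Z:
  weight(Z=0) = 4/135
  weight(Z=1) = 1/36
Total weight = 4/135 + 1/36 = 31/540
P(Z=0 | obs) = 4/135 / 31/540 = 16/31
P(Z=1 | obs) = 1/36 / 31/540 = 15/31

P(Z = 0 | obs) = 16/31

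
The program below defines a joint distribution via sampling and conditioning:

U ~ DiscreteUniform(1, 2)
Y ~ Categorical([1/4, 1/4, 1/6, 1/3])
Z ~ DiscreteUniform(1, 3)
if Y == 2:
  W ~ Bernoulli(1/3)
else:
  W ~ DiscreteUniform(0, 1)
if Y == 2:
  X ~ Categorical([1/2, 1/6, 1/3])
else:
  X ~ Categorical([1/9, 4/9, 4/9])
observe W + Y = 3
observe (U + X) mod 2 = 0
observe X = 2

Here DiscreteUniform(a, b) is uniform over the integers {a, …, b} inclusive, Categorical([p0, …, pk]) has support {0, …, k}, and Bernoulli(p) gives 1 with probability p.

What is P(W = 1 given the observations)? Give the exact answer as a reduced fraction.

Enumerate traces; 6 have nonzero weight after conditioning:
  (U=2, Y=2, Z=1, W=1, X=2) weight 1/324
  (U=2, Y=2, Z=2, W=1, X=2) weight 1/324
  (U=2, Y=2, Z=3, W=1, X=2) weight 1/324
  (U=2, Y=3, Z=1, W=0, X=2) weight 1/81
  (U=2, Y=3, Z=2, W=0, X=2) weight 1/81
  (U=2, Y=3, Z=3, W=0, X=2) weight 1/81
Group by W:
  weight(W=0) = 1/27
  weight(W=1) = 1/108
Total weight = 1/27 + 1/108 = 5/108
P(W=0 | obs) = 1/27 / 5/108 = 4/5
P(W=1 | obs) = 1/108 / 5/108 = 1/5

P(W = 1 | obs) = 1/5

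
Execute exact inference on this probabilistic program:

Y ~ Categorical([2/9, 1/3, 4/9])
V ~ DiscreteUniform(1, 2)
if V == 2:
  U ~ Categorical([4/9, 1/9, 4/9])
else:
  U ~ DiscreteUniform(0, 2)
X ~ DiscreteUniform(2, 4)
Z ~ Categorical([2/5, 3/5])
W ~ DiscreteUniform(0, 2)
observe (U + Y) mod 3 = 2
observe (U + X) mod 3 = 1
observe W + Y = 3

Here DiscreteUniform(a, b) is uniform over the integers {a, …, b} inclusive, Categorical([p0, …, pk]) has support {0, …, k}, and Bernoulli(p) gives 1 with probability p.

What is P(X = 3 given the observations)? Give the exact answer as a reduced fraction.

Enumerate traces; 8 have nonzero weight after conditioning:
  (Y=1, V=1, U=1, X=3, Z=0, W=2) weight 1/405
  (Y=1, V=1, U=1, X=3, Z=1, W=2) weight 1/270
  (Y=1, V=2, U=1, X=3, Z=0, W=2) weight 1/1215
  (Y=1, V=2, U=1, X=3, Z=1, W=2) weight 1/810
  (Y=2, V=1, U=0, X=4, Z=0, W=1) weight 4/1215
  (Y=2, V=1, U=0, X=4, Z=1, W=1) weight 2/405
  (Y=2, V=2, U=0, X=4, Z=0, W=1) weight 16/3645
  (Y=2, V=2, U=0, X=4, Z=1, W=1) weight 8/1215
Group by X:
  weight(X=3) = 2/243
  weight(X=4) = 14/729
Total weight = 2/243 + 14/729 = 20/729
P(X=3 | obs) = 2/243 / 20/729 = 3/10
P(X=4 | obs) = 14/729 / 20/729 = 7/10

P(X = 3 | obs) = 3/10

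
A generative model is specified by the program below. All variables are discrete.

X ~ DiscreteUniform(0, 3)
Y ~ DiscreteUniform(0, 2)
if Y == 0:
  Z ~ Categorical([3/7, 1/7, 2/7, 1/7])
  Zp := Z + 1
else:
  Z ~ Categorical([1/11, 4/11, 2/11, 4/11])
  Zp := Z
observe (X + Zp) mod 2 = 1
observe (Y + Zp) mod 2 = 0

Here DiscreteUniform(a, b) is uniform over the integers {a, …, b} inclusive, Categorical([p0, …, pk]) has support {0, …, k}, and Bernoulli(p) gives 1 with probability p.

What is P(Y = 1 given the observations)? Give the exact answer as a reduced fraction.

Enumerate traces; 12 have nonzero weight after conditioning:
  (X=0, Y=1, Z=1) weight 1/33
  (X=0, Y=1, Z=3) weight 1/33
  (X=1, Y=0, Z=1) weight 1/84
  (X=1, Y=0, Z=3) weight 1/84
  (X=1, Y=2, Z=0) weight 1/132
  (X=1, Y=2, Z=2) weight 1/66
  (X=2, Y=1, Z=1) weight 1/33
  (X=2, Y=1, Z=3) weight 1/33
  … 4 more
Group by Y:
  weight(Y=0) = 1/21
  weight(Y=1) = 4/33
  weight(Y=2) = 1/22
Total weight = 1/21 + 4/33 + 1/22 = 3/14
P(Y=0 | obs) = 1/21 / 3/14 = 2/9
P(Y=1 | obs) = 4/33 / 3/14 = 56/99
P(Y=2 | obs) = 1/22 / 3/14 = 7/33

P(Y = 1 | obs) = 56/99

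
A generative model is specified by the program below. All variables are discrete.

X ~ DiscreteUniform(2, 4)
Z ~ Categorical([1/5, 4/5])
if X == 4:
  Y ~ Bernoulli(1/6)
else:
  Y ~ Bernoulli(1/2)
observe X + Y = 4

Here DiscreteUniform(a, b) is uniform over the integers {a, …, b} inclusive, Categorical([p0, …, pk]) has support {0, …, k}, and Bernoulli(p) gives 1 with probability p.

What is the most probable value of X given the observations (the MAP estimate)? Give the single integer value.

Enumerate traces; 4 have nonzero weight after conditioning:
  (X=3, Z=0, Y=1) weight 1/30
  (X=3, Z=1, Y=1) weight 2/15
  (X=4, Z=0, Y=0) weight 1/18
  (X=4, Z=1, Y=0) weight 2/9
Group by X:
  weight(X=3) = 1/6
  weight(X=4) = 5/18
Total weight = 1/6 + 5/18 = 4/9
P(X=3 | obs) = 1/6 / 4/9 = 3/8
P(X=4 | obs) = 5/18 / 4/9 = 5/8
argmax = 4

argmax_v P(X = v | obs) = 4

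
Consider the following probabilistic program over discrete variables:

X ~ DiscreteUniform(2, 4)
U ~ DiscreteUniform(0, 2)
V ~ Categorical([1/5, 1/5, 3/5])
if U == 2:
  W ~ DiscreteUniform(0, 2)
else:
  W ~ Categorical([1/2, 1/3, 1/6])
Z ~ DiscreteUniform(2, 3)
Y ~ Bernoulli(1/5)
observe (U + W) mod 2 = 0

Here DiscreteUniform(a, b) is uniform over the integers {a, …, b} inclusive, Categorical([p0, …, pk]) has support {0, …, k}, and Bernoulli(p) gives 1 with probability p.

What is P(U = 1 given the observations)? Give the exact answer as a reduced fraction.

P(U = 1 | obs) = 1/5

Enumerate traces; 180 have nonzero weight after conditioning:
  (X=2, U=0, V=0, W=0, Z=2, Y=0) weight 1/225
  (X=2, U=0, V=0, W=0, Z=2, Y=1) weight 1/900
  (X=2, U=0, V=0, W=0, Z=3, Y=0) weight 1/225
  (X=2, U=0, V=0, W=0, Z=3, Y=1) weight 1/900
  (X=2, U=0, V=0, W=2, Z=2, Y=0) weight 1/675
  (X=2, U=0, V=0, W=2, Z=2, Y=1) weight 1/2700
  (X=2, U=0, V=0, W=2, Z=3, Y=0) weight 1/675
  (X=2, U=0, V=0, W=2, Z=3, Y=1) weight 1/2700
  (X=2, U=1, V=0, W=1, Z=2, Y=0) weight 2/675
  (X=2, U=2, V=0, W=0, Z=2, Y=0) weight 2/675
  … 170 more
Group by U:
  weight(U=0) = 2/9
  weight(U=1) = 1/9
  weight(U=2) = 2/9
Total weight = 2/9 + 1/9 + 2/9 = 5/9
P(U=0 | obs) = 2/9 / 5/9 = 2/5
P(U=1 | obs) = 1/9 / 5/9 = 1/5
P(U=2 | obs) = 2/9 / 5/9 = 2/5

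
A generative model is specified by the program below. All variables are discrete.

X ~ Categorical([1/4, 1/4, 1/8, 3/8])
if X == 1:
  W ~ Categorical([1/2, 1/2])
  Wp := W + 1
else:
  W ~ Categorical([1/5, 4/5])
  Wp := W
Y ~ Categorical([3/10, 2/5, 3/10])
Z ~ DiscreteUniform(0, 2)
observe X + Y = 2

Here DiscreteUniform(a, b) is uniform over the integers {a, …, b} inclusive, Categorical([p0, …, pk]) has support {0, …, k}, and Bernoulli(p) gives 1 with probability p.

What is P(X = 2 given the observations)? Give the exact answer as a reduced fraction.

Enumerate traces; 18 have nonzero weight after conditioning:
  (X=0, W=0, Y=2, Z=0) weight 1/200
  (X=0, W=0, Y=2, Z=1) weight 1/200
  (X=0, W=0, Y=2, Z=2) weight 1/200
  (X=0, W=1, Y=2, Z=0) weight 1/50
  (X=0, W=1, Y=2, Z=1) weight 1/50
  (X=0, W=1, Y=2, Z=2) weight 1/50
  (X=1, W=0, Y=1, Z=0) weight 1/60
  (X=1, W=0, Y=1, Z=1) weight 1/60
  (X=2, W=0, Y=0, Z=0) weight 1/400
  … 9 more
Group by X:
  weight(X=0) = 3/40
  weight(X=1) = 1/10
  weight(X=2) = 3/80
Total weight = 3/40 + 1/10 + 3/80 = 17/80
P(X=0 | obs) = 3/40 / 17/80 = 6/17
P(X=1 | obs) = 1/10 / 17/80 = 8/17
P(X=2 | obs) = 3/80 / 17/80 = 3/17

P(X = 2 | obs) = 3/17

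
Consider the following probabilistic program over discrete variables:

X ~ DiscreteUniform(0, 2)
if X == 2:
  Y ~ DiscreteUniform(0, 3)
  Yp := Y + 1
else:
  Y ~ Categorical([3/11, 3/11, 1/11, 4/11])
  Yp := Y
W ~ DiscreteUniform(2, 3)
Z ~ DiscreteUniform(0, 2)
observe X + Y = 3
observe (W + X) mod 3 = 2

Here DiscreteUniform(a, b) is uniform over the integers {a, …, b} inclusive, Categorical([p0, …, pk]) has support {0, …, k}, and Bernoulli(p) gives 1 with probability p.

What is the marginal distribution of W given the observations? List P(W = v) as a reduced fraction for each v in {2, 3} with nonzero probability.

Enumerate traces; 6 have nonzero weight after conditioning:
  (X=0, Y=3, W=2, Z=0) weight 2/99
  (X=0, Y=3, W=2, Z=1) weight 2/99
  (X=0, Y=3, W=2, Z=2) weight 2/99
  (X=2, Y=1, W=3, Z=0) weight 1/72
  (X=2, Y=1, W=3, Z=1) weight 1/72
  (X=2, Y=1, W=3, Z=2) weight 1/72
Group by W:
  weight(W=2) = 2/33
  weight(W=3) = 1/24
Total weight = 2/33 + 1/24 = 9/88
P(W=2 | obs) = 2/33 / 9/88 = 16/27
P(W=3 | obs) = 1/24 / 9/88 = 11/27

P(W=2) = 16/27, P(W=3) = 11/27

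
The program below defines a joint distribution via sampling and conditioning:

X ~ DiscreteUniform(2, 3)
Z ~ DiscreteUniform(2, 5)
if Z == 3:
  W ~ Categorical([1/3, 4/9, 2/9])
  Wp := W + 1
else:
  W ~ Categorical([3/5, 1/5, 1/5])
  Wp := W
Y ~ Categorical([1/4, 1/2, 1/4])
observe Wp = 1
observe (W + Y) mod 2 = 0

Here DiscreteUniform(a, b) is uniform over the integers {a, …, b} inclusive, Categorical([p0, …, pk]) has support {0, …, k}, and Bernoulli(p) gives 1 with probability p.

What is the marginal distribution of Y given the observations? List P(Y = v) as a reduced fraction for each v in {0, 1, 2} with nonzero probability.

P(Y=0) = 5/28, P(Y=1) = 9/14, P(Y=2) = 5/28

Enumerate traces; 10 have nonzero weight after conditioning:
  (X=2, Z=2, W=1, Y=1) weight 1/80
  (X=2, Z=3, W=0, Y=0) weight 1/96
  (X=2, Z=3, W=0, Y=2) weight 1/96
  (X=2, Z=4, W=1, Y=1) weight 1/80
  (X=2, Z=5, W=1, Y=1) weight 1/80
  (X=3, Z=2, W=1, Y=1) weight 1/80
  (X=3, Z=3, W=0, Y=0) weight 1/96
  (X=3, Z=3, W=0, Y=2) weight 1/96
  … 2 more
Group by Y:
  weight(Y=0) = 1/48
  weight(Y=1) = 3/40
  weight(Y=2) = 1/48
Total weight = 1/48 + 3/40 + 1/48 = 7/60
P(Y=0 | obs) = 1/48 / 7/60 = 5/28
P(Y=1 | obs) = 3/40 / 7/60 = 9/14
P(Y=2 | obs) = 1/48 / 7/60 = 5/28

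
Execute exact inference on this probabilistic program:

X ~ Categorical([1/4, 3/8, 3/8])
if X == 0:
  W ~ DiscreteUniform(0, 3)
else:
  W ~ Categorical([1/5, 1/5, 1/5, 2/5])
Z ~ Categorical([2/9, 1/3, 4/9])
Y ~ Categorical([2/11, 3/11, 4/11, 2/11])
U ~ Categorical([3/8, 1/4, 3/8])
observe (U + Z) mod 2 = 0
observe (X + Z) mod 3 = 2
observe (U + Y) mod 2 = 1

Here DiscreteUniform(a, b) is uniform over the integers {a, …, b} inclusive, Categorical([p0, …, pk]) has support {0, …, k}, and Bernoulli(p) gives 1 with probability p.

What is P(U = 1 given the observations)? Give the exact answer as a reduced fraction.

Enumerate traces; 40 have nonzero weight after conditioning:
  (X=0, W=0, Z=2, Y=1, U=0) weight 1/352
  (X=0, W=0, Z=2, Y=1, U=2) weight 1/352
  (X=0, W=0, Z=2, Y=3, U=0) weight 1/528
  (X=0, W=0, Z=2, Y=3, U=2) weight 1/528
  (X=0, W=1, Z=2, Y=1, U=0) weight 1/352
  (X=0, W=1, Z=2, Y=1, U=2) weight 1/352
  (X=0, W=1, Z=2, Y=3, U=0) weight 1/528
  (X=0, W=1, Z=2, Y=3, U=2) weight 1/528
  (X=1, W=0, Z=1, Y=0, U=1) weight 1/880
  … 31 more
Group by U:
  weight(U=0) = 35/1056
  weight(U=1) = 3/176
  weight(U=2) = 35/1056
Total weight = 35/1056 + 3/176 + 35/1056 = 1/12
P(U=0 | obs) = 35/1056 / 1/12 = 35/88
P(U=1 | obs) = 3/176 / 1/12 = 9/44
P(U=2 | obs) = 35/1056 / 1/12 = 35/88

P(U = 1 | obs) = 9/44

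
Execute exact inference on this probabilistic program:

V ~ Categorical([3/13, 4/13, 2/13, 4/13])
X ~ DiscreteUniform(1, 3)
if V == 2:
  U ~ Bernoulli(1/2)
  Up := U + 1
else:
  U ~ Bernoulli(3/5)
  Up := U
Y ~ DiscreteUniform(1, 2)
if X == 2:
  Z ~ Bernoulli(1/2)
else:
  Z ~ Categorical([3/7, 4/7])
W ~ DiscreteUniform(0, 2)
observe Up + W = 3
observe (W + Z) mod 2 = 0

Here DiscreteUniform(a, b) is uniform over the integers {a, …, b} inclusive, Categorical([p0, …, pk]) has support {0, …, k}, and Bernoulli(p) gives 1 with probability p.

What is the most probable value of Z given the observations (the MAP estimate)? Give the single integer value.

Enumerate traces; 30 have nonzero weight after conditioning:
  (V=0, X=1, U=1, Y=1, Z=0, W=2) weight 3/910
  (V=0, X=1, U=1, Y=2, Z=0, W=2) weight 3/910
  (V=0, X=2, U=1, Y=1, Z=0, W=2) weight 1/260
  (V=0, X=2, U=1, Y=2, Z=0, W=2) weight 1/260
  (V=0, X=3, U=1, Y=1, Z=0, W=2) weight 3/910
  (V=0, X=3, U=1, Y=2, Z=0, W=2) weight 3/910
  (V=1, X=1, U=1, Y=1, Z=0, W=2) weight 2/455
  (V=1, X=1, U=1, Y=2, Z=0, W=2) weight 2/455
  (V=2, X=1, U=1, Y=1, Z=1, W=1) weight 2/819
  … 21 more
Group by Z:
  weight(Z=0) = 361/4095
  weight(Z=1) = 23/1638
Total weight = 361/4095 + 23/1638 = 93/910
P(Z=0 | obs) = 361/4095 / 93/910 = 722/837
P(Z=1 | obs) = 23/1638 / 93/910 = 115/837
argmax = 0

argmax_v P(Z = v | obs) = 0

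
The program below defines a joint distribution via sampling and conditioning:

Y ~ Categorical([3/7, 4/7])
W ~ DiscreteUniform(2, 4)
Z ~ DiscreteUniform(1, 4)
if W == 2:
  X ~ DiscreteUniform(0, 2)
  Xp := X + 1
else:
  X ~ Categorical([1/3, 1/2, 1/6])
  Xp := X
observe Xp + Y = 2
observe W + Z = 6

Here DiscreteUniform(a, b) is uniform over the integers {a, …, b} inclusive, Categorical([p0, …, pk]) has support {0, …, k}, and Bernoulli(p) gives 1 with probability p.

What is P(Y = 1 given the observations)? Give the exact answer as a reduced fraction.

P(Y = 1 | obs) = 8/11

Enumerate traces; 6 have nonzero weight after conditioning:
  (Y=0, W=2, Z=4, X=1) weight 1/84
  (Y=0, W=3, Z=3, X=2) weight 1/168
  (Y=0, W=4, Z=2, X=2) weight 1/168
  (Y=1, W=2, Z=4, X=0) weight 1/63
  (Y=1, W=3, Z=3, X=1) weight 1/42
  (Y=1, W=4, Z=2, X=1) weight 1/42
Group by Y:
  weight(Y=0) = 1/42
  weight(Y=1) = 4/63
Total weight = 1/42 + 4/63 = 11/126
P(Y=0 | obs) = 1/42 / 11/126 = 3/11
P(Y=1 | obs) = 4/63 / 11/126 = 8/11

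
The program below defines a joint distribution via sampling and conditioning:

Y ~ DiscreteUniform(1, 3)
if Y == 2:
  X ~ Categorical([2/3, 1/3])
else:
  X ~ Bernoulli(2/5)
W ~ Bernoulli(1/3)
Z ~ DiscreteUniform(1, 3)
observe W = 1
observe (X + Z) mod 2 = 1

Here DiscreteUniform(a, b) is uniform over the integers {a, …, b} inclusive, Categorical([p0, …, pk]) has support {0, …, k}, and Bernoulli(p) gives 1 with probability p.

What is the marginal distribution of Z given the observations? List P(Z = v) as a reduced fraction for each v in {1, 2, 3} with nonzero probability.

Enumerate traces; 9 have nonzero weight after conditioning:
  (Y=1, X=0, W=1, Z=1) weight 1/45
  (Y=1, X=0, W=1, Z=3) weight 1/45
  (Y=1, X=1, W=1, Z=2) weight 2/135
  (Y=2, X=0, W=1, Z=1) weight 2/81
  (Y=2, X=0, W=1, Z=3) weight 2/81
  (Y=2, X=1, W=1, Z=2) weight 1/81
  (Y=3, X=0, W=1, Z=1) weight 1/45
  (Y=3, X=0, W=1, Z=3) weight 1/45
  … 1 more
Group by Z:
  weight(Z=1) = 28/405
  weight(Z=2) = 17/405
  weight(Z=3) = 28/405
Total weight = 28/405 + 17/405 + 28/405 = 73/405
P(Z=1 | obs) = 28/405 / 73/405 = 28/73
P(Z=2 | obs) = 17/405 / 73/405 = 17/73
P(Z=3 | obs) = 28/405 / 73/405 = 28/73

P(Z=1) = 28/73, P(Z=2) = 17/73, P(Z=3) = 28/73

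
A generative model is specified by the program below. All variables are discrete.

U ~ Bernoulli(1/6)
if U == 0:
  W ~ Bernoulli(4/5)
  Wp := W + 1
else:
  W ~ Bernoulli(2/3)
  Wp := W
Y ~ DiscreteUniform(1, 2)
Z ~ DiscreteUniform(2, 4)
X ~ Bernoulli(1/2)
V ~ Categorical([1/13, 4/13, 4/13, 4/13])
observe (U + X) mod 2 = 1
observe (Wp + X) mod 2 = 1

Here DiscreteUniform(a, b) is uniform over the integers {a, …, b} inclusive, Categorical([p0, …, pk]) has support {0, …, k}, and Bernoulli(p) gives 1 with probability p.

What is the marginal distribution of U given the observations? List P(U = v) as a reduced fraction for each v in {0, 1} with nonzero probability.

P(U=0) = 6/7, P(U=1) = 1/7

Enumerate traces; 48 have nonzero weight after conditioning:
  (U=0, W=1, Y=1, Z=2, X=1, V=0) weight 1/234
  (U=0, W=1, Y=1, Z=2, X=1, V=1) weight 2/117
  (U=0, W=1, Y=1, Z=2, X=1, V=2) weight 2/117
  (U=0, W=1, Y=1, Z=2, X=1, V=3) weight 2/117
  (U=0, W=1, Y=1, Z=3, X=1, V=0) weight 1/234
  (U=0, W=1, Y=1, Z=3, X=1, V=1) weight 2/117
  (U=0, W=1, Y=1, Z=3, X=1, V=2) weight 2/117
  (U=0, W=1, Y=1, Z=3, X=1, V=3) weight 2/117
  (U=1, W=1, Y=1, Z=2, X=0, V=0) weight 1/1404
  … 39 more
Group by U:
  weight(U=0) = 1/3
  weight(U=1) = 1/18
Total weight = 1/3 + 1/18 = 7/18
P(U=0 | obs) = 1/3 / 7/18 = 6/7
P(U=1 | obs) = 1/18 / 7/18 = 1/7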